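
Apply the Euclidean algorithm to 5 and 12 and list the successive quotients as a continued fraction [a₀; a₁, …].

[0; 2, 2, 2]

5 = 0·12 + 5, so a_0 = 0
12 = 2·5 + 2, so a_1 = 2
5 = 2·2 + 1, so a_2 = 2
2 = 2·1 + 0, so a_3 = 2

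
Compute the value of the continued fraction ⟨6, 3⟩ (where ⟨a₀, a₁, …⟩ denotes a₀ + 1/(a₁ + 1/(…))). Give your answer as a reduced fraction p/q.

19/3

Compute successive convergents:
a_0 = 6: 6/1
a_1 = 3: 19/3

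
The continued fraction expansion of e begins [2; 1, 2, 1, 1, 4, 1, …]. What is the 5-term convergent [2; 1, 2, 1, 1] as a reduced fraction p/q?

19/7

Start with 1.
1 + 1/(1/1) = 1 + 1/1 = 2/1
2 + 1/(2/1) = 2 + 1/2 = 5/2
1 + 1/(5/2) = 1 + 2/5 = 7/5
2 + 1/(7/5) = 2 + 5/7 = 19/7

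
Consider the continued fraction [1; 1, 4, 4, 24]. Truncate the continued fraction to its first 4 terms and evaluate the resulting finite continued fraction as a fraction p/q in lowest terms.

38/21

Compute successive convergents:
a_0 = 1: 1/1
a_1 = 1: 2/1
a_2 = 4: 9/5
a_3 = 4: 38/21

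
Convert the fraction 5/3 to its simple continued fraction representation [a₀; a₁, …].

⌊5/3⌋ = 1, remainder 2
⌊3/2⌋ = 1, remainder 1
⌊2/1⌋ = 2, remainder 0

[1; 1, 2]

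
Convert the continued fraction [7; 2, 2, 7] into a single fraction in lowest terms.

274/37

a_0 = 7: 7/1
a_1 = 2: 15/2
a_2 = 2: 37/5
a_3 = 7: 274/37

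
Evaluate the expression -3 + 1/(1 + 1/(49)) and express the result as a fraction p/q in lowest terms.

-101/50

Compute successive convergents:
a_0 = -3: -3/1
a_1 = 1: -2/1
a_2 = 49: -101/50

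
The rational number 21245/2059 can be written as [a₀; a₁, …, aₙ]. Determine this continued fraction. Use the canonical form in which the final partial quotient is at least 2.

Apply division with remainder until the remainder is 0:
⌊21245/2059⌋ = 10, remainder 655
⌊2059/655⌋ = 3, remainder 94
⌊655/94⌋ = 6, remainder 91
⌊94/91⌋ = 1, remainder 3
⌊91/3⌋ = 30, remainder 1
⌊3/1⌋ = 3, remainder 0

[10; 3, 6, 1, 30, 3]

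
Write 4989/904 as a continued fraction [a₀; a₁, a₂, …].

⌊4989/904⌋ = 5, remainder 469
⌊904/469⌋ = 1, remainder 435
⌊469/435⌋ = 1, remainder 34
⌊435/34⌋ = 12, remainder 27
⌊34/27⌋ = 1, remainder 7
⌊27/7⌋ = 3, remainder 6
⌊7/6⌋ = 1, remainder 1
⌊6/1⌋ = 6, remainder 0

[5; 1, 1, 12, 1, 3, 1, 6]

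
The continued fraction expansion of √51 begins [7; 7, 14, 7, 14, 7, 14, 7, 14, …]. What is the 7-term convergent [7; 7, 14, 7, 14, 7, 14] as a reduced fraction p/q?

Use the convergent recurrence hₖ = aₖ·hₖ₋₁ + hₖ₋₂ (and likewise for the denominators kₖ):
a_0 = 7: 7/1
a_1 = 7: 50/7
a_2 = 14: 707/99
a_3 = 7: 4999/700
a_4 = 14: 70693/9899
a_5 = 7: 499850/69993
a_6 = 14: 7068593/989801

7068593/989801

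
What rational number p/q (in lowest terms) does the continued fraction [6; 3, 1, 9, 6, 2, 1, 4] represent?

22066/3527

a_0 = 6: 6/1
a_1 = 3: 19/3
a_2 = 1: 25/4
a_3 = 9: 244/39
a_4 = 6: 1489/238
a_5 = 2: 3222/515
a_6 = 1: 4711/753
a_7 = 4: 22066/3527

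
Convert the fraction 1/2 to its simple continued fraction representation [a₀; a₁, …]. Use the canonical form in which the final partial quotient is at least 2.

[0; 2]

Repeatedly divide and take the remainder:
1 = 0·2 + 1, so a_0 = 0
2 = 2·1 + 0, so a_1 = 2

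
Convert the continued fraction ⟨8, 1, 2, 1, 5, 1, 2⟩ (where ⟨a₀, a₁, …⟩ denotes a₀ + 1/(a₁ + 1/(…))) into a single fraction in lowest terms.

673/77

Work from the innermost term outward:
Start with 2.
1 + 1/(2/1) = 1 + 1/2 = 3/2
5 + 1/(3/2) = 5 + 2/3 = 17/3
1 + 1/(17/3) = 1 + 3/17 = 20/17
2 + 1/(20/17) = 2 + 17/20 = 57/20
1 + 1/(57/20) = 1 + 20/57 = 77/57
8 + 1/(77/57) = 8 + 57/77 = 673/77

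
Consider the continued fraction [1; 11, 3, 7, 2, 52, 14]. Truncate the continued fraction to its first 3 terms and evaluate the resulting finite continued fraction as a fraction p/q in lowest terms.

a_0 = 1: 1/1
a_1 = 11: 12/11
a_2 = 3: 37/34

37/34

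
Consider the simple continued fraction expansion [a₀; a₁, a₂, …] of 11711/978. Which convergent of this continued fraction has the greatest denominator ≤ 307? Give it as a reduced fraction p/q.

List convergents until the denominator exceeds the bound:
a_0 = 11: 11/1  (≤ bound)
a_1 = 1: 12/1  (≤ bound)
a_2 = 38: 467/39  (≤ bound)
a_3 = 8: 3748/313  (> 307, stop)

467/39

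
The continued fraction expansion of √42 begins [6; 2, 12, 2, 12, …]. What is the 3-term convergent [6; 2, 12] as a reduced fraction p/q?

Work from the innermost term outward:
Start with 12.
2 + 1/(12/1) = 2 + 1/12 = 25/12
6 + 1/(25/12) = 6 + 12/25 = 162/25

162/25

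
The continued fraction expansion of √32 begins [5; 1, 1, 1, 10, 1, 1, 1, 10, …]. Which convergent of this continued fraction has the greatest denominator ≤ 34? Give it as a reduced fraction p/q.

a_0 = 5: 5/1  (≤ bound)
a_1 = 1: 6/1  (≤ bound)
a_2 = 1: 11/2  (≤ bound)
a_3 = 1: 17/3  (≤ bound)
a_4 = 10: 181/32  (≤ bound)
a_5 = 1: 198/35  (> 34, stop)

181/32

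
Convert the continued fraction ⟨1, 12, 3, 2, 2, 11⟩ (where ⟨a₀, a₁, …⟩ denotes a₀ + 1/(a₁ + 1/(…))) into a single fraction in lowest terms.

a_0 = 1: 1/1
a_1 = 12: 13/12
a_2 = 3: 40/37
a_3 = 2: 93/86
a_4 = 2: 226/209
a_5 = 11: 2579/2385

2579/2385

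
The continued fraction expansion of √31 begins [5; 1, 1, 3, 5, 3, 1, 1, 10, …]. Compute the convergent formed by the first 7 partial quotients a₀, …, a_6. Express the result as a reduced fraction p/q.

Start with 1.
3 + 1/(1/1) = 3 + 1/1 = 4/1
5 + 1/(4/1) = 5 + 1/4 = 21/4
3 + 1/(21/4) = 3 + 4/21 = 67/21
1 + 1/(67/21) = 1 + 21/67 = 88/67
1 + 1/(88/67) = 1 + 67/88 = 155/88
5 + 1/(155/88) = 5 + 88/155 = 863/155

863/155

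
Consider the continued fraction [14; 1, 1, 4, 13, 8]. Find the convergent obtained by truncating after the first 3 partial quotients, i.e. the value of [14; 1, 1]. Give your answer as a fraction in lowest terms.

Collapse the nested fraction from the inside out:
Start with 1.
1 + 1/(1/1) = 1 + 1/1 = 2/1
14 + 1/(2/1) = 14 + 1/2 = 29/2

29/2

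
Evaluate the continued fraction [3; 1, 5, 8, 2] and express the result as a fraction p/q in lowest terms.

399/104

Start with 2.
8 + 1/(2/1) = 8 + 1/2 = 17/2
5 + 1/(17/2) = 5 + 2/17 = 87/17
1 + 1/(87/17) = 1 + 17/87 = 104/87
3 + 1/(104/87) = 3 + 87/104 = 399/104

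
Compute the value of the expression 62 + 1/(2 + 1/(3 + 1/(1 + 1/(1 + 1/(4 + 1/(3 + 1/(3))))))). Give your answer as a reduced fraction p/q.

a_0 = 62: 62/1
a_1 = 2: 125/2
a_2 = 3: 437/7
a_3 = 1: 562/9
a_4 = 1: 999/16
a_5 = 4: 4558/73
a_6 = 3: 14673/235
a_7 = 3: 48577/778

48577/778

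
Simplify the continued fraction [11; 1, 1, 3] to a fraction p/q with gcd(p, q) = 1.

81/7

Build up convergents one term at a time:
a_0 = 11: 11/1
a_1 = 1: 12/1
a_2 = 1: 23/2
a_3 = 3: 81/7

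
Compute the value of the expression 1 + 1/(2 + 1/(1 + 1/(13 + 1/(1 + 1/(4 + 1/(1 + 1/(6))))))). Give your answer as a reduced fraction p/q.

Start with 6.
1 + 1/(6/1) = 1 + 1/6 = 7/6
4 + 1/(7/6) = 4 + 6/7 = 34/7
1 + 1/(34/7) = 1 + 7/34 = 41/34
13 + 1/(41/34) = 13 + 34/41 = 567/41
1 + 1/(567/41) = 1 + 41/567 = 608/567
2 + 1/(608/567) = 2 + 567/608 = 1783/608
1 + 1/(1783/608) = 1 + 608/1783 = 2391/1783

2391/1783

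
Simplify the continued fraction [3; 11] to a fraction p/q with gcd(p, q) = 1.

Use the convergent recurrence hₖ = aₖ·hₖ₋₁ + hₖ₋₂ (and likewise for the denominators kₖ):
a_0 = 3: 3/1
a_1 = 11: 34/11

34/11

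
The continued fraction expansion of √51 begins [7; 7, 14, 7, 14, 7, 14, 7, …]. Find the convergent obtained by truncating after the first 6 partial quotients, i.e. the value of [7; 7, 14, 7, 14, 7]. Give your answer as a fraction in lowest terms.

a_0 = 7: 7/1
a_1 = 7: 50/7
a_2 = 14: 707/99
a_3 = 7: 4999/700
a_4 = 14: 70693/9899
a_5 = 7: 499850/69993

499850/69993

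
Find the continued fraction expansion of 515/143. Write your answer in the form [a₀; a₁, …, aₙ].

[3; 1, 1, 1, 1, 28]

⌊515/143⌋ = 3, remainder 86
⌊143/86⌋ = 1, remainder 57
⌊86/57⌋ = 1, remainder 29
⌊57/29⌋ = 1, remainder 28
⌊29/28⌋ = 1, remainder 1
⌊28/1⌋ = 28, remainder 0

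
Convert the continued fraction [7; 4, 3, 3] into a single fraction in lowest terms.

Collapse the nested fraction from the inside out:
Start with 3.
3 + 1/(3/1) = 3 + 1/3 = 10/3
4 + 1/(10/3) = 4 + 3/10 = 43/10
7 + 1/(43/10) = 7 + 10/43 = 311/43

311/43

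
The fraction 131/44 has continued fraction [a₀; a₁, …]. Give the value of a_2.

⌊131/44⌋ = 2, remainder 43
⌊44/43⌋ = 1, remainder 1
⌊43/1⌋ = 43, remainder 0

43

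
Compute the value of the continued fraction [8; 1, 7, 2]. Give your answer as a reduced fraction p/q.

151/17

Build up convergents one term at a time:
a_0 = 8: 8/1
a_1 = 1: 9/1
a_2 = 7: 71/8
a_3 = 2: 151/17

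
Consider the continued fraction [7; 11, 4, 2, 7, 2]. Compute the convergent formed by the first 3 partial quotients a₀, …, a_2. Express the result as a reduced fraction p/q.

Work from the innermost term outward:
Start with 4.
11 + 1/(4/1) = 11 + 1/4 = 45/4
7 + 1/(45/4) = 7 + 4/45 = 319/45

319/45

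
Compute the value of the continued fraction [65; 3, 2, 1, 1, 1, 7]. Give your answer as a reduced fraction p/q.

13451/206

a_0 = 65: 65/1
a_1 = 3: 196/3
a_2 = 2: 457/7
a_3 = 1: 653/10
a_4 = 1: 1110/17
a_5 = 1: 1763/27
a_6 = 7: 13451/206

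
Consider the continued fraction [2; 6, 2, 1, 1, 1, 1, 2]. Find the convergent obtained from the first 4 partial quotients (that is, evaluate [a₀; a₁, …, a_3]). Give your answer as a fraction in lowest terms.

41/19

a_0 = 2: 2/1
a_1 = 6: 13/6
a_2 = 2: 28/13
a_3 = 1: 41/19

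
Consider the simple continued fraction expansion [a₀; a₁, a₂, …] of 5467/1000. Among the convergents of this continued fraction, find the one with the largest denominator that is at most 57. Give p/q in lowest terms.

a_0 = 5: 5/1  (≤ bound)
a_1 = 2: 11/2  (≤ bound)
a_2 = 7: 82/15  (≤ bound)
a_3 = 13: 1077/197  (> 57, stop)

82/15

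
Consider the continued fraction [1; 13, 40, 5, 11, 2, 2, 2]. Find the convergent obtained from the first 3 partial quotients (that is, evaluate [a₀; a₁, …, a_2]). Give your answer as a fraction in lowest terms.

561/521

a_0 = 1: 1/1
a_1 = 13: 14/13
a_2 = 40: 561/521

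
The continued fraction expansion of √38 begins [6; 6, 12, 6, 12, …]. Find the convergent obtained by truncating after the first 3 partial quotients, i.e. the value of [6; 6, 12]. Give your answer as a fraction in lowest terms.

450/73

Compute successive convergents:
a_0 = 6: 6/1
a_1 = 6: 37/6
a_2 = 12: 450/73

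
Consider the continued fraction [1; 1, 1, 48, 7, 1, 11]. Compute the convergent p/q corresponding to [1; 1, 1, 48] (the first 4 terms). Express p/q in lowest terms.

146/97

Build up convergents one term at a time:
a_0 = 1: 1/1
a_1 = 1: 2/1
a_2 = 1: 3/2
a_3 = 48: 146/97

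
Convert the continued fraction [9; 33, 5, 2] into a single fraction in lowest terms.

Start with 2.
5 + 1/(2/1) = 5 + 1/2 = 11/2
33 + 1/(11/2) = 33 + 2/11 = 365/11
9 + 1/(365/11) = 9 + 11/365 = 3296/365

3296/365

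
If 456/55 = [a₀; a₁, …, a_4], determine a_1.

456 = 8·55 + 16, so a_0 = 8
55 = 3·16 + 7, so a_1 = 3

3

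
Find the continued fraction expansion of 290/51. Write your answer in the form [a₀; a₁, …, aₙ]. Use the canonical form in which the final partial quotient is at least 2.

Repeatedly divide and take the remainder:
⌊290/51⌋ = 5, remainder 35
⌊51/35⌋ = 1, remainder 16
⌊35/16⌋ = 2, remainder 3
⌊16/3⌋ = 5, remainder 1
⌊3/1⌋ = 3, remainder 0

[5; 1, 2, 5, 3]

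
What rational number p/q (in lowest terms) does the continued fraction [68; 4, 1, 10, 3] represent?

a_0 = 68: 68/1
a_1 = 4: 273/4
a_2 = 1: 341/5
a_3 = 10: 3683/54
a_4 = 3: 11390/167

11390/167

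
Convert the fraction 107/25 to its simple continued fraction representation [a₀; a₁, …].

⌊107/25⌋ = 4, remainder 7
⌊25/7⌋ = 3, remainder 4
⌊7/4⌋ = 1, remainder 3
⌊4/3⌋ = 1, remainder 1
⌊3/1⌋ = 3, remainder 0

[4; 3, 1, 1, 3]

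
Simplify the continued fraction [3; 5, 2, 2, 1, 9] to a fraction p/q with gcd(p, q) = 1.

Start with 9.
1 + 1/(9/1) = 1 + 1/9 = 10/9
2 + 1/(10/9) = 2 + 9/10 = 29/10
2 + 1/(29/10) = 2 + 10/29 = 68/29
5 + 1/(68/29) = 5 + 29/68 = 369/68
3 + 1/(369/68) = 3 + 68/369 = 1175/369

1175/369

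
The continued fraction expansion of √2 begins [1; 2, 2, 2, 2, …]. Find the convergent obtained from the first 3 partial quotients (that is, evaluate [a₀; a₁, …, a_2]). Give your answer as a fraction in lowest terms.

Work from the innermost term outward:
Start with 2.
2 + 1/(2/1) = 2 + 1/2 = 5/2
1 + 1/(5/2) = 1 + 2/5 = 7/5

7/5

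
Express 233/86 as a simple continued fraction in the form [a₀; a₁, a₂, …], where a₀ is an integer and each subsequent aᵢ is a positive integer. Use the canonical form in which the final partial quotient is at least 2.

[2; 1, 2, 2, 3, 1, 2]

Repeatedly divide and take the remainder:
233 = 2·86 + 61, so a_0 = 2
86 = 1·61 + 25, so a_1 = 1
61 = 2·25 + 11, so a_2 = 2
25 = 2·11 + 3, so a_3 = 2
11 = 3·3 + 2, so a_4 = 3
3 = 1·2 + 1, so a_5 = 1
2 = 2·1 + 0, so a_6 = 2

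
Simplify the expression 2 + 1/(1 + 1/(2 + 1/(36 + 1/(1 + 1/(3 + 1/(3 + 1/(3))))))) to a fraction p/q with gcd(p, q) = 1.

Starting at the tail and folding back:
Start with 3.
3 + 1/(3/1) = 3 + 1/3 = 10/3
3 + 1/(10/3) = 3 + 3/10 = 33/10
1 + 1/(33/10) = 1 + 10/33 = 43/33
36 + 1/(43/33) = 36 + 33/43 = 1581/43
2 + 1/(1581/43) = 2 + 43/1581 = 3205/1581
1 + 1/(3205/1581) = 1 + 1581/3205 = 4786/3205
2 + 1/(4786/3205) = 2 + 3205/4786 = 12777/4786

12777/4786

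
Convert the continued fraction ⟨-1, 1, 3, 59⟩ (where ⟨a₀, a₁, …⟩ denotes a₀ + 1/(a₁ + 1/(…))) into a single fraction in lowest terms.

Start with 59.
3 + 1/(59/1) = 3 + 1/59 = 178/59
1 + 1/(178/59) = 1 + 59/178 = 237/178
-1 + 1/(237/178) = -1 + 178/237 = -59/237

-59/237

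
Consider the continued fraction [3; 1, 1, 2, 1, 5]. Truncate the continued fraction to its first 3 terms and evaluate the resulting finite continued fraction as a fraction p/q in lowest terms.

7/2

a_0 = 3: 3/1
a_1 = 1: 4/1
a_2 = 1: 7/2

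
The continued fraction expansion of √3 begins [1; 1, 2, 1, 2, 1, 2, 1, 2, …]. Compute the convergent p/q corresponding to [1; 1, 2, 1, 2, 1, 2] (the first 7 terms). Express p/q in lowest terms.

71/41

Start with 2.
1 + 1/(2/1) = 1 + 1/2 = 3/2
2 + 1/(3/2) = 2 + 2/3 = 8/3
1 + 1/(8/3) = 1 + 3/8 = 11/8
2 + 1/(11/8) = 2 + 8/11 = 30/11
1 + 1/(30/11) = 1 + 11/30 = 41/30
1 + 1/(41/30) = 1 + 30/41 = 71/41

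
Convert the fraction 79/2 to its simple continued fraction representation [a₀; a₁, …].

79 = 39·2 + 1, so a_0 = 39
2 = 2·1 + 0, so a_1 = 2

[39; 2]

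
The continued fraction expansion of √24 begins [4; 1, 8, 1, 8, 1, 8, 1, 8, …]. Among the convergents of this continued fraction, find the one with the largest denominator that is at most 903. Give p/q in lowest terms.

4316/881

a_0 = 4: 4/1  (≤ bound)
a_1 = 1: 5/1  (≤ bound)
a_2 = 8: 44/9  (≤ bound)
a_3 = 1: 49/10  (≤ bound)
a_4 = 8: 436/89  (≤ bound)
a_5 = 1: 485/99  (≤ bound)
a_6 = 8: 4316/881  (≤ bound)
a_7 = 1: 4801/980  (> 903, stop)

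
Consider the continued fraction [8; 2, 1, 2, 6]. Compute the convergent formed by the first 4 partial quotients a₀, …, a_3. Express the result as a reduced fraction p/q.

Collapse the nested fraction from the inside out:
Start with 2.
1 + 1/(2/1) = 1 + 1/2 = 3/2
2 + 1/(3/2) = 2 + 2/3 = 8/3
8 + 1/(8/3) = 8 + 3/8 = 67/8

67/8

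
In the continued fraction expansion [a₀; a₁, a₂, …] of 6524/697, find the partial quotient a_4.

Run the Euclidean algorithm, recording each quotient:
6524 ÷ 697 → quotient 9, remainder 251
697 ÷ 251 → quotient 2, remainder 195
251 ÷ 195 → quotient 1, remainder 56
195 ÷ 56 → quotient 3, remainder 27
56 ÷ 27 → quotient 2, remainder 2

2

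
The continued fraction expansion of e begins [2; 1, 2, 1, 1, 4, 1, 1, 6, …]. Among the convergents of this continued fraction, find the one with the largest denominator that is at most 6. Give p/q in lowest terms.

List convergents until the denominator exceeds the bound:
a_0 = 2: 2/1  (≤ bound)
a_1 = 1: 3/1  (≤ bound)
a_2 = 2: 8/3  (≤ bound)
a_3 = 1: 11/4  (≤ bound)
a_4 = 1: 19/7  (> 6, stop)

11/4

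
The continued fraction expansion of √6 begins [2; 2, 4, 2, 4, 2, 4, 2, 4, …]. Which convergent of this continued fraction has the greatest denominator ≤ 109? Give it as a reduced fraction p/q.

218/89

a_0 = 2: 2/1  (≤ bound)
a_1 = 2: 5/2  (≤ bound)
a_2 = 4: 22/9  (≤ bound)
a_3 = 2: 49/20  (≤ bound)
a_4 = 4: 218/89  (≤ bound)
a_5 = 2: 485/198  (> 109, stop)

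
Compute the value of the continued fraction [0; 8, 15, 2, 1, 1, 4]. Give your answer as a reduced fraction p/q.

Compute successive convergents:
a_0 = 0: 0/1
a_1 = 8: 1/8
a_2 = 15: 15/121
a_3 = 2: 31/250
a_4 = 1: 46/371
a_5 = 1: 77/621
a_6 = 4: 354/2855

354/2855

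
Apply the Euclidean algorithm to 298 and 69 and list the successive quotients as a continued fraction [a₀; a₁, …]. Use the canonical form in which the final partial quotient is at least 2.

Run the Euclidean algorithm, recording each quotient:
298 ÷ 69 → quotient 4, remainder 22
69 ÷ 22 → quotient 3, remainder 3
22 ÷ 3 → quotient 7, remainder 1
3 ÷ 1 → quotient 3, remainder 0

[4; 3, 7, 3]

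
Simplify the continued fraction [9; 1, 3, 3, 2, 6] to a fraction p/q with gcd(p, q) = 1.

Build up convergents one term at a time:
a_0 = 9: 9/1
a_1 = 1: 10/1
a_2 = 3: 39/4
a_3 = 3: 127/13
a_4 = 2: 293/30
a_5 = 6: 1885/193

1885/193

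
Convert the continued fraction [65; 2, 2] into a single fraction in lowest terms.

a_0 = 65: 65/1
a_1 = 2: 131/2
a_2 = 2: 327/5

327/5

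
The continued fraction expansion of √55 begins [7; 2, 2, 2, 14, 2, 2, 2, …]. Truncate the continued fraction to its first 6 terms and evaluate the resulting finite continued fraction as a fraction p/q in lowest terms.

2655/358

Start with 2.
14 + 1/(2/1) = 14 + 1/2 = 29/2
2 + 1/(29/2) = 2 + 2/29 = 60/29
2 + 1/(60/29) = 2 + 29/60 = 149/60
2 + 1/(149/60) = 2 + 60/149 = 358/149
7 + 1/(358/149) = 7 + 149/358 = 2655/358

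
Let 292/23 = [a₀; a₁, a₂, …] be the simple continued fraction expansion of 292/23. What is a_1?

⌊292/23⌋ = 12, remainder 16
⌊23/16⌋ = 1, remainder 7

1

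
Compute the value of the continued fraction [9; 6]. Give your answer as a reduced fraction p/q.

55/6

Start with 6.
9 + 1/(6/1) = 9 + 1/6 = 55/6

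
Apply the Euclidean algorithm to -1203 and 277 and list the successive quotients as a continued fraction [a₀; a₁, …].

-1203 ÷ 277 → quotient -5, remainder 182
277 ÷ 182 → quotient 1, remainder 95
182 ÷ 95 → quotient 1, remainder 87
95 ÷ 87 → quotient 1, remainder 8
87 ÷ 8 → quotient 10, remainder 7
8 ÷ 7 → quotient 1, remainder 1
7 ÷ 1 → quotient 7, remainder 0

[-5; 1, 1, 1, 10, 1, 7]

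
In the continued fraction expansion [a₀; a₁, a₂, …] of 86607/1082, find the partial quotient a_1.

23

Apply division with remainder until the remainder is 0:
86607 ÷ 1082 → quotient 80, remainder 47
1082 ÷ 47 → quotient 23, remainder 1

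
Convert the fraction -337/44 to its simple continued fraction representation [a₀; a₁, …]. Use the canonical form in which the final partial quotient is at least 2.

[-8; 2, 1, 14]

-337 ÷ 44 → quotient -8, remainder 15
44 ÷ 15 → quotient 2, remainder 14
15 ÷ 14 → quotient 1, remainder 1
14 ÷ 1 → quotient 14, remainder 0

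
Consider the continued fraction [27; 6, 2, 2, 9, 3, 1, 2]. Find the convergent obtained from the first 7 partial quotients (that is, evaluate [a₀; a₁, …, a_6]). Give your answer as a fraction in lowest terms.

a_0 = 27: 27/1
a_1 = 6: 163/6
a_2 = 2: 353/13
a_3 = 2: 869/32
a_4 = 9: 8174/301
a_5 = 3: 25391/935
a_6 = 1: 33565/1236

33565/1236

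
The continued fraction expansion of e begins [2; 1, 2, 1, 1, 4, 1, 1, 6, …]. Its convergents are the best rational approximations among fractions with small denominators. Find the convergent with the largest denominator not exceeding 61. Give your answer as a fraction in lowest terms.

a_0 = 2: 2/1  (≤ bound)
a_1 = 1: 3/1  (≤ bound)
a_2 = 2: 8/3  (≤ bound)
a_3 = 1: 11/4  (≤ bound)
a_4 = 1: 19/7  (≤ bound)
a_5 = 4: 87/32  (≤ bound)
a_6 = 1: 106/39  (≤ bound)
a_7 = 1: 193/71  (> 61, stop)

106/39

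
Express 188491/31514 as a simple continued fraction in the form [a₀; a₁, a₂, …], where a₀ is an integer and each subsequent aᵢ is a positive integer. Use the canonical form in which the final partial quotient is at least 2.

[5; 1, 52, 6, 1, 41, 2]

Repeatedly divide and take the remainder:
188491 = 5·31514 + 30921, so a_0 = 5
31514 = 1·30921 + 593, so a_1 = 1
30921 = 52·593 + 85, so a_2 = 52
593 = 6·85 + 83, so a_3 = 6
85 = 1·83 + 2, so a_4 = 1
83 = 41·2 + 1, so a_5 = 41
2 = 2·1 + 0, so a_6 = 2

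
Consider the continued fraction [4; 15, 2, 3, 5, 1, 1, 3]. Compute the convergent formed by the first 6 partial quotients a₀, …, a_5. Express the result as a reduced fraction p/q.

Start with 1.
5 + 1/(1/1) = 5 + 1/1 = 6/1
3 + 1/(6/1) = 3 + 1/6 = 19/6
2 + 1/(19/6) = 2 + 6/19 = 44/19
15 + 1/(44/19) = 15 + 19/44 = 679/44
4 + 1/(679/44) = 4 + 44/679 = 2760/679

2760/679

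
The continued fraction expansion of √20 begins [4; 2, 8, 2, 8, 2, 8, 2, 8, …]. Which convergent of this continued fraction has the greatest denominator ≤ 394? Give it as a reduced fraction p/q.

a_0 = 4: 4/1  (≤ bound)
a_1 = 2: 9/2  (≤ bound)
a_2 = 8: 76/17  (≤ bound)
a_3 = 2: 161/36  (≤ bound)
a_4 = 8: 1364/305  (≤ bound)
a_5 = 2: 2889/646  (> 394, stop)

1364/305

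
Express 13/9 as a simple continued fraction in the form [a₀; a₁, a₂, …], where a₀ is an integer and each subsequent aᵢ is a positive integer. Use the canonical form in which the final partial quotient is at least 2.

Apply division with remainder until the remainder is 0:
13 = 1·9 + 4, so a_0 = 1
9 = 2·4 + 1, so a_1 = 2
4 = 4·1 + 0, so a_2 = 4

[1; 2, 4]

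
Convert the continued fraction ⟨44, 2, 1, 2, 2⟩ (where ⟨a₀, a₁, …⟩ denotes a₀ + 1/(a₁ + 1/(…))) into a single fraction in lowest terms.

Start with 2.
2 + 1/(2/1) = 2 + 1/2 = 5/2
1 + 1/(5/2) = 1 + 2/5 = 7/5
2 + 1/(7/5) = 2 + 5/7 = 19/7
44 + 1/(19/7) = 44 + 7/19 = 843/19

843/19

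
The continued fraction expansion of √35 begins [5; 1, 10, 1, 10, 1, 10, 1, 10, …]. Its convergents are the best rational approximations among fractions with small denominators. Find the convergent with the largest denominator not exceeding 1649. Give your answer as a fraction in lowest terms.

9235/1561

a_0 = 5: 5/1  (≤ bound)
a_1 = 1: 6/1  (≤ bound)
a_2 = 10: 65/11  (≤ bound)
a_3 = 1: 71/12  (≤ bound)
a_4 = 10: 775/131  (≤ bound)
a_5 = 1: 846/143  (≤ bound)
a_6 = 10: 9235/1561  (≤ bound)
a_7 = 1: 10081/1704  (> 1649, stop)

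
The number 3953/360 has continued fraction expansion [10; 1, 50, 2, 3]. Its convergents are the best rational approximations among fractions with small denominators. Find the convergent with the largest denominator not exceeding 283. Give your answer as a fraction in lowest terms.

1131/103

a_0 = 10: 10/1  (≤ bound)
a_1 = 1: 11/1  (≤ bound)
a_2 = 50: 560/51  (≤ bound)
a_3 = 2: 1131/103  (≤ bound)
a_4 = 3: 3953/360  (> 283, stop)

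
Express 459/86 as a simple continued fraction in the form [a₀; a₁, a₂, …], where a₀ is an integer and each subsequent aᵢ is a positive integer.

⌊459/86⌋ = 5, remainder 29
⌊86/29⌋ = 2, remainder 28
⌊29/28⌋ = 1, remainder 1
⌊28/1⌋ = 28, remainder 0

[5; 2, 1, 28]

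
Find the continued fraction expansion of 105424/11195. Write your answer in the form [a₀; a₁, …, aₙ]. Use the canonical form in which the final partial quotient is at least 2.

[9; 2, 2, 1, 1, 17, 53]

⌊105424/11195⌋ = 9, remainder 4669
⌊11195/4669⌋ = 2, remainder 1857
⌊4669/1857⌋ = 2, remainder 955
⌊1857/955⌋ = 1, remainder 902
⌊955/902⌋ = 1, remainder 53
⌊902/53⌋ = 17, remainder 1
⌊53/1⌋ = 53, remainder 0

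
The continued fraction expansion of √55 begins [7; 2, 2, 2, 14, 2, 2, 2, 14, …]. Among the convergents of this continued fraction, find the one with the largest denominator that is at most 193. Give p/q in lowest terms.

a_0 = 7: 7/1  (≤ bound)
a_1 = 2: 15/2  (≤ bound)
a_2 = 2: 37/5  (≤ bound)
a_3 = 2: 89/12  (≤ bound)
a_4 = 14: 1283/173  (≤ bound)
a_5 = 2: 2655/358  (> 193, stop)

1283/173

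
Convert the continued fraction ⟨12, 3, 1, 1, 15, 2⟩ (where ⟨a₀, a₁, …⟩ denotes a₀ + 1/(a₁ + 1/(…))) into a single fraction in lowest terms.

2764/225

Start with 2.
15 + 1/(2/1) = 15 + 1/2 = 31/2
1 + 1/(31/2) = 1 + 2/31 = 33/31
1 + 1/(33/31) = 1 + 31/33 = 64/33
3 + 1/(64/33) = 3 + 33/64 = 225/64
12 + 1/(225/64) = 12 + 64/225 = 2764/225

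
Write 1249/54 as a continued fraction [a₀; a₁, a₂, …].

[23; 7, 1, 2, 2]

Apply division with remainder until the remainder is 0:
⌊1249/54⌋ = 23, remainder 7
⌊54/7⌋ = 7, remainder 5
⌊7/5⌋ = 1, remainder 2
⌊5/2⌋ = 2, remainder 1
⌊2/1⌋ = 2, remainder 0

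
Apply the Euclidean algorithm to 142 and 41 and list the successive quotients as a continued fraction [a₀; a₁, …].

[3; 2, 6, 3]

Run the Euclidean algorithm, recording each quotient:
142 = 3·41 + 19, so a_0 = 3
41 = 2·19 + 3, so a_1 = 2
19 = 6·3 + 1, so a_2 = 6
3 = 3·1 + 0, so a_3 = 3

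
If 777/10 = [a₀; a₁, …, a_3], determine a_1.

777 ÷ 10 → quotient 77, remainder 7
10 ÷ 7 → quotient 1, remainder 3

1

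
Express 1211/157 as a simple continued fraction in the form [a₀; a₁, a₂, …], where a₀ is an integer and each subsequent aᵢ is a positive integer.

Apply division with remainder until the remainder is 0:
⌊1211/157⌋ = 7, remainder 112
⌊157/112⌋ = 1, remainder 45
⌊112/45⌋ = 2, remainder 22
⌊45/22⌋ = 2, remainder 1
⌊22/1⌋ = 22, remainder 0

[7; 1, 2, 2, 22]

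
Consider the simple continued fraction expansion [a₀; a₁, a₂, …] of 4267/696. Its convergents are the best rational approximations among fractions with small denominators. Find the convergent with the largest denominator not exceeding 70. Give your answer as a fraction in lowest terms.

a_0 = 6: 6/1  (≤ bound)
a_1 = 7: 43/7  (≤ bound)
a_2 = 1: 49/8  (≤ bound)
a_3 = 1: 92/15  (≤ bound)
a_4 = 1: 141/23  (≤ bound)
a_5 = 5: 797/130  (> 70, stop)

141/23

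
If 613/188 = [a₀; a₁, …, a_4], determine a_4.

8

613 ÷ 188 → quotient 3, remainder 49
188 ÷ 49 → quotient 3, remainder 41
49 ÷ 41 → quotient 1, remainder 8
41 ÷ 8 → quotient 5, remainder 1
8 ÷ 1 → quotient 8, remainder 0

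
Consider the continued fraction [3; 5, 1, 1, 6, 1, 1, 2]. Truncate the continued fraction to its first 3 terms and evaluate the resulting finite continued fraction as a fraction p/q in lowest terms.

a_0 = 3: 3/1
a_1 = 5: 16/5
a_2 = 1: 19/6

19/6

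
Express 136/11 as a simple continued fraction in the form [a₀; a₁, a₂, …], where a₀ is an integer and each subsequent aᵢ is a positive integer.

136 = 12·11 + 4, so a_0 = 12
11 = 2·4 + 3, so a_1 = 2
4 = 1·3 + 1, so a_2 = 1
3 = 3·1 + 0, so a_3 = 3

[12; 2, 1, 3]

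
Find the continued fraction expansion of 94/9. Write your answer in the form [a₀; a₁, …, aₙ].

[10; 2, 4]

94 = 10·9 + 4, so a_0 = 10
9 = 2·4 + 1, so a_1 = 2
4 = 4·1 + 0, so a_2 = 4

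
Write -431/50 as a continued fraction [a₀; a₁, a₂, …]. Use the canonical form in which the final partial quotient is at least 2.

[-9; 2, 1, 1, 1, 2, 2]

-431 ÷ 50 → quotient -9, remainder 19
50 ÷ 19 → quotient 2, remainder 12
19 ÷ 12 → quotient 1, remainder 7
12 ÷ 7 → quotient 1, remainder 5
7 ÷ 5 → quotient 1, remainder 2
5 ÷ 2 → quotient 2, remainder 1
2 ÷ 1 → quotient 2, remainder 0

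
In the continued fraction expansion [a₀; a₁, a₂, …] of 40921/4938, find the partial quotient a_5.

Run the Euclidean algorithm, recording each quotient:
⌊40921/4938⌋ = 8, remainder 1417
⌊4938/1417⌋ = 3, remainder 687
⌊1417/687⌋ = 2, remainder 43
⌊687/43⌋ = 15, remainder 42
⌊43/42⌋ = 1, remainder 1
⌊42/1⌋ = 42, remainder 0

42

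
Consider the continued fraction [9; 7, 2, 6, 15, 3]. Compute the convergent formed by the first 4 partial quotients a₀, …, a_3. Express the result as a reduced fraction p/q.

886/97

Start with 6.
2 + 1/(6/1) = 2 + 1/6 = 13/6
7 + 1/(13/6) = 7 + 6/13 = 97/13
9 + 1/(97/13) = 9 + 13/97 = 886/97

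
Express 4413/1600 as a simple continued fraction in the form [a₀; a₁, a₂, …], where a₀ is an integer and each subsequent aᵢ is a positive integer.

[2; 1, 3, 7, 2, 3, 1, 5]

Repeatedly divide and take the remainder:
4413 = 2·1600 + 1213, so a_0 = 2
1600 = 1·1213 + 387, so a_1 = 1
1213 = 3·387 + 52, so a_2 = 3
387 = 7·52 + 23, so a_3 = 7
52 = 2·23 + 6, so a_4 = 2
23 = 3·6 + 5, so a_5 = 3
6 = 1·5 + 1, so a_6 = 1
5 = 5·1 + 0, so a_7 = 5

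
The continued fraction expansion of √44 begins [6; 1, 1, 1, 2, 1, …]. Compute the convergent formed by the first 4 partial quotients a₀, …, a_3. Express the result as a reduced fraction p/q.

a_0 = 6: 6/1
a_1 = 1: 7/1
a_2 = 1: 13/2
a_3 = 1: 20/3

20/3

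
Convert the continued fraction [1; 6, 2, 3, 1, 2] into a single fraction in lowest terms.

186/161

a_0 = 1: 1/1
a_1 = 6: 7/6
a_2 = 2: 15/13
a_3 = 3: 52/45
a_4 = 1: 67/58
a_5 = 2: 186/161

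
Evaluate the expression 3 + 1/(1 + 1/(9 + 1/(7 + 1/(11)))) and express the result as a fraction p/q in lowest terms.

3086/791

Start with 11.
7 + 1/(11/1) = 7 + 1/11 = 78/11
9 + 1/(78/11) = 9 + 11/78 = 713/78
1 + 1/(713/78) = 1 + 78/713 = 791/713
3 + 1/(791/713) = 3 + 713/791 = 3086/791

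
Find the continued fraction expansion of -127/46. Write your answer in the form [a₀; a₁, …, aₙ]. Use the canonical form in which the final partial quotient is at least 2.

[-3; 4, 5, 2]

-127 = -3·46 + 11, so a_0 = -3
46 = 4·11 + 2, so a_1 = 4
11 = 5·2 + 1, so a_2 = 5
2 = 2·1 + 0, so a_3 = 2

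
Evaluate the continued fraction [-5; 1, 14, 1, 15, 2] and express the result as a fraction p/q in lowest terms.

-2137/526

Compute successive convergents:
a_0 = -5: -5/1
a_1 = 1: -4/1
a_2 = 14: -61/15
a_3 = 1: -65/16
a_4 = 15: -1036/255
a_5 = 2: -2137/526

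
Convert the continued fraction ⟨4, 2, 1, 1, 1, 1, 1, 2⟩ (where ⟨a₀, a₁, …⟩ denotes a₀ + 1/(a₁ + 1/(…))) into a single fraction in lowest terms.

a_0 = 4: 4/1
a_1 = 2: 9/2
a_2 = 1: 13/3
a_3 = 1: 22/5
a_4 = 1: 35/8
a_5 = 1: 57/13
a_6 = 1: 92/21
a_7 = 2: 241/55

241/55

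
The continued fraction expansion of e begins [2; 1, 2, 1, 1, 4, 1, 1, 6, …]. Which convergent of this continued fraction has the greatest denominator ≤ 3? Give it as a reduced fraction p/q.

a_0 = 2: 2/1  (≤ bound)
a_1 = 1: 3/1  (≤ bound)
a_2 = 2: 8/3  (≤ bound)
a_3 = 1: 11/4  (> 3, stop)

8/3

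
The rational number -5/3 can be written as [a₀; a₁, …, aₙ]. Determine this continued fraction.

⌊-5/3⌋ = -2, remainder 1
⌊3/1⌋ = 3, remainder 0

[-2; 3]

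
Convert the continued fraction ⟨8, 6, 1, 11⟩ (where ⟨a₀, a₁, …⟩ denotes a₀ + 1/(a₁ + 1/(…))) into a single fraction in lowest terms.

Start with 11.
1 + 1/(11/1) = 1 + 1/11 = 12/11
6 + 1/(12/11) = 6 + 11/12 = 83/12
8 + 1/(83/12) = 8 + 12/83 = 676/83

676/83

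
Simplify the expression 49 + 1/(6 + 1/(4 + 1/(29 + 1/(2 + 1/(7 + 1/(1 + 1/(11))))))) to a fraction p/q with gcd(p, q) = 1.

7375827/150037

a_0 = 49: 49/1
a_1 = 6: 295/6
a_2 = 4: 1229/25
a_3 = 29: 35936/731
a_4 = 2: 73101/1487
a_5 = 7: 547643/11140
a_6 = 1: 620744/12627
a_7 = 11: 7375827/150037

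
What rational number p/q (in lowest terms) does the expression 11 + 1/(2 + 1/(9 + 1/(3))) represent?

a_0 = 11: 11/1
a_1 = 2: 23/2
a_2 = 9: 218/19
a_3 = 3: 677/59

677/59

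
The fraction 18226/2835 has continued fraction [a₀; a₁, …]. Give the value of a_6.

Repeatedly divide and take the remainder:
18226 ÷ 2835 → quotient 6, remainder 1216
2835 ÷ 1216 → quotient 2, remainder 403
1216 ÷ 403 → quotient 3, remainder 7
403 ÷ 7 → quotient 57, remainder 4
7 ÷ 4 → quotient 1, remainder 3
4 ÷ 3 → quotient 1, remainder 1
3 ÷ 1 → quotient 3, remainder 0

3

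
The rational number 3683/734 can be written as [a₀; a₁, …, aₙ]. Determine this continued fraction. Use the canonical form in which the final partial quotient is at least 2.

Run the Euclidean algorithm, recording each quotient:
3683 ÷ 734 → quotient 5, remainder 13
734 ÷ 13 → quotient 56, remainder 6
13 ÷ 6 → quotient 2, remainder 1
6 ÷ 1 → quotient 6, remainder 0

[5; 56, 2, 6]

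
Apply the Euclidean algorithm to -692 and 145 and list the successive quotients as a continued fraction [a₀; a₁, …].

[-5; 4, 2, 1, 1, 6]

⌊-692/145⌋ = -5, remainder 33
⌊145/33⌋ = 4, remainder 13
⌊33/13⌋ = 2, remainder 7
⌊13/7⌋ = 1, remainder 6
⌊7/6⌋ = 1, remainder 1
⌊6/1⌋ = 6, remainder 0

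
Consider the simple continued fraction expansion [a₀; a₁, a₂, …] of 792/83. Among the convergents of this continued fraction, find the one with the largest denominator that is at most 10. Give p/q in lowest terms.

19/2

a_0 = 9: 9/1  (≤ bound)
a_1 = 1: 10/1  (≤ bound)
a_2 = 1: 19/2  (≤ bound)
a_3 = 5: 105/11  (> 10, stop)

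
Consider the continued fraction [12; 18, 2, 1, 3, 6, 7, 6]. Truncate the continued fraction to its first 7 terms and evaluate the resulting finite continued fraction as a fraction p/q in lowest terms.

109346/9071

a_0 = 12: 12/1
a_1 = 18: 217/18
a_2 = 2: 446/37
a_3 = 1: 663/55
a_4 = 3: 2435/202
a_5 = 6: 15273/1267
a_6 = 7: 109346/9071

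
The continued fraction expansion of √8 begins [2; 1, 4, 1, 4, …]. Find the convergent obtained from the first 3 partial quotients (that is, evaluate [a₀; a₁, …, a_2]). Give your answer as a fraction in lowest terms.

14/5

a_0 = 2: 2/1
a_1 = 1: 3/1
a_2 = 4: 14/5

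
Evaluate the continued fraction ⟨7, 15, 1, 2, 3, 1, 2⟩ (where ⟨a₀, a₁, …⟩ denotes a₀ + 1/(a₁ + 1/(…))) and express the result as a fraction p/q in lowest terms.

3991/565

Build up convergents one term at a time:
a_0 = 7: 7/1
a_1 = 15: 106/15
a_2 = 1: 113/16
a_3 = 2: 332/47
a_4 = 3: 1109/157
a_5 = 1: 1441/204
a_6 = 2: 3991/565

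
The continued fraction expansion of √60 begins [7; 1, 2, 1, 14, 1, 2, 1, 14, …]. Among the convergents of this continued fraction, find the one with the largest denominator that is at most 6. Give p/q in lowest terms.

List convergents until the denominator exceeds the bound:
a_0 = 7: 7/1  (≤ bound)
a_1 = 1: 8/1  (≤ bound)
a_2 = 2: 23/3  (≤ bound)
a_3 = 1: 31/4  (≤ bound)
a_4 = 14: 457/59  (> 6, stop)

31/4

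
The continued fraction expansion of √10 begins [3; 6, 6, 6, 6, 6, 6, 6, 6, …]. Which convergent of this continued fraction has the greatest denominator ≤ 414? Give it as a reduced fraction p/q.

List convergents until the denominator exceeds the bound:
a_0 = 3: 3/1  (≤ bound)
a_1 = 6: 19/6  (≤ bound)
a_2 = 6: 117/37  (≤ bound)
a_3 = 6: 721/228  (≤ bound)
a_4 = 6: 4443/1405  (> 414, stop)

721/228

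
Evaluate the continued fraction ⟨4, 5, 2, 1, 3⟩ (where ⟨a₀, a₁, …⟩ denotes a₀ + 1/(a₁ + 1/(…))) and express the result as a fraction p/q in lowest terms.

a_0 = 4: 4/1
a_1 = 5: 21/5
a_2 = 2: 46/11
a_3 = 1: 67/16
a_4 = 3: 247/59

247/59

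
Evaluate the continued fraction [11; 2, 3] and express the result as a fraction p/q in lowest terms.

80/7

Start with 3.
2 + 1/(3/1) = 2 + 1/3 = 7/3
11 + 1/(7/3) = 11 + 3/7 = 80/7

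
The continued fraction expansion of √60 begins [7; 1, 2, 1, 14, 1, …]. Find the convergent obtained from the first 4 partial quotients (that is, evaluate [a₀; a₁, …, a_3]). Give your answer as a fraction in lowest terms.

31/4

Work from the innermost term outward:
Start with 1.
2 + 1/(1/1) = 2 + 1/1 = 3/1
1 + 1/(3/1) = 1 + 1/3 = 4/3
7 + 1/(4/3) = 7 + 3/4 = 31/4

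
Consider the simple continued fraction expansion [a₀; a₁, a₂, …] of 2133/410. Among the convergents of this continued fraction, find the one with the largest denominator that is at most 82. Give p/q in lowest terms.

List convergents until the denominator exceeds the bound:
a_0 = 5: 5/1  (≤ bound)
a_1 = 4: 21/4  (≤ bound)
a_2 = 1: 26/5  (≤ bound)
a_3 = 15: 411/79  (≤ bound)
a_4 = 1: 437/84  (> 82, stop)

411/79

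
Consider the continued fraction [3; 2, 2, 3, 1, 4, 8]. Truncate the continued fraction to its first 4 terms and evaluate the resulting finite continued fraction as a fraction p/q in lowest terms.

Start with 3.
2 + 1/(3/1) = 2 + 1/3 = 7/3
2 + 1/(7/3) = 2 + 3/7 = 17/7
3 + 1/(17/7) = 3 + 7/17 = 58/17

58/17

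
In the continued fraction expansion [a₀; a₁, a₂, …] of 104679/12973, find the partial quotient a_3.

49

⌊104679/12973⌋ = 8, remainder 895
⌊12973/895⌋ = 14, remainder 443
⌊895/443⌋ = 2, remainder 9
⌊443/9⌋ = 49, remainder 2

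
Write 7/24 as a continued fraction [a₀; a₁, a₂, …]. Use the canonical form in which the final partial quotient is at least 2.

[0; 3, 2, 3]

⌊7/24⌋ = 0, remainder 7
⌊24/7⌋ = 3, remainder 3
⌊7/3⌋ = 2, remainder 1
⌊3/1⌋ = 3, remainder 0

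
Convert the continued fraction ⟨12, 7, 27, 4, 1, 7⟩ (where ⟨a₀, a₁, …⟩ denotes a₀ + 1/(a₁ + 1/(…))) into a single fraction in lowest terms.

90653/7466

a_0 = 12: 12/1
a_1 = 7: 85/7
a_2 = 27: 2307/190
a_3 = 4: 9313/767
a_4 = 1: 11620/957
a_5 = 7: 90653/7466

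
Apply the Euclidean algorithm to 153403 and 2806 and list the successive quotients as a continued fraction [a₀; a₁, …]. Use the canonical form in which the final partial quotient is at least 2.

[54; 1, 2, 37, 12, 2]

⌊153403/2806⌋ = 54, remainder 1879
⌊2806/1879⌋ = 1, remainder 927
⌊1879/927⌋ = 2, remainder 25
⌊927/25⌋ = 37, remainder 2
⌊25/2⌋ = 12, remainder 1
⌊2/1⌋ = 2, remainder 0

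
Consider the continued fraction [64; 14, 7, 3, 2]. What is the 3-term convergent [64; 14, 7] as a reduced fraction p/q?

6343/99

Start with 7.
14 + 1/(7/1) = 14 + 1/7 = 99/7
64 + 1/(99/7) = 64 + 7/99 = 6343/99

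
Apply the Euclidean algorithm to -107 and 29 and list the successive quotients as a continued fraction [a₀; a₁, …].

-107 = -4·29 + 9, so a_0 = -4
29 = 3·9 + 2, so a_1 = 3
9 = 4·2 + 1, so a_2 = 4
2 = 2·1 + 0, so a_3 = 2

[-4; 3, 4, 2]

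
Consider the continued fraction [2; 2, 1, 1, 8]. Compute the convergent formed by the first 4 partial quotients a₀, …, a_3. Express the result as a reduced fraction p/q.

12/5

Use the convergent recurrence hₖ = aₖ·hₖ₋₁ + hₖ₋₂ (and likewise for the denominators kₖ):
a_0 = 2: 2/1
a_1 = 2: 5/2
a_2 = 1: 7/3
a_3 = 1: 12/5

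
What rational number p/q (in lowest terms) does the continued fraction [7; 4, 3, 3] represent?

311/43

Build up convergents one term at a time:
a_0 = 7: 7/1
a_1 = 4: 29/4
a_2 = 3: 94/13
a_3 = 3: 311/43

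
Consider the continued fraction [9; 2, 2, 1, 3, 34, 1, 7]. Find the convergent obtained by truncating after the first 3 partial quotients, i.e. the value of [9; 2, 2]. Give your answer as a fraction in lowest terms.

a_0 = 9: 9/1
a_1 = 2: 19/2
a_2 = 2: 47/5

47/5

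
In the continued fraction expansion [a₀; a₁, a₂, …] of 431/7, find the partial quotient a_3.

3

431 ÷ 7 → quotient 61, remainder 4
7 ÷ 4 → quotient 1, remainder 3
4 ÷ 3 → quotient 1, remainder 1
3 ÷ 1 → quotient 3, remainder 0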